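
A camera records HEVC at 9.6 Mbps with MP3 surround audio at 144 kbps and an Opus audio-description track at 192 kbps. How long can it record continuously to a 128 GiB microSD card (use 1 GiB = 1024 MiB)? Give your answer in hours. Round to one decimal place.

30.7 hours

Audio total: 144 + 192 = 336 kbps = 0.336 Mbps.
Total bitrate: 9.6 + 0.336 = 9.936 Mbps.
Capacity: 128 GiB = 1,099,512 Mb.
Recording time: 1,099,512 / 9.936 = 110,659 s ≈ 30.7 hours.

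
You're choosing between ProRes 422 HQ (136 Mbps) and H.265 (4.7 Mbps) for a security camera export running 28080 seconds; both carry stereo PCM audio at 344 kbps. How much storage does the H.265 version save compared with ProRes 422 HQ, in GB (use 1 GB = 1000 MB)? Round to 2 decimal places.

Audio: 344 kbps = 0.344 Mbps.
ProRes 422 HQ: 136.344 Mbps × 28080 s = 3828539.5 Mb = 478.567 GB.
H.265: 5.044 Mbps × 28080 s = 141635.5 Mb = 17.704 GB.
Saving: 478.567 − 17.704 = 460.863 GB.

460.86 GB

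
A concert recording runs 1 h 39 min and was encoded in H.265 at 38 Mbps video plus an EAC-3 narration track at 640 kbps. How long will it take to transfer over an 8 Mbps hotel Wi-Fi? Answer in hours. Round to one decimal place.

1 h 39 min = 99 min = 5940 s
Audio: 640 kbps = 0.640 Mbps.
Total bitrate: 38.640 Mbps.
File: 38.640 Mbps × 5940 s = 229521.6 Mb.
At 8 Mbps: 229521.6 / 8 = 28690.2 s ≈ 7.97 hours.

8.0 hours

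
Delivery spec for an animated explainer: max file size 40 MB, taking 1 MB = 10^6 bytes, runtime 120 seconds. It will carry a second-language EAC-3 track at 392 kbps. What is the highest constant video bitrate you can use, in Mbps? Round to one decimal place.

Budget: 40 MB = 320.0 Mb.
Total bitrate budget: 320.0 Mb / 120 s = 2.667 Mbps.
Audio: 392 kbps = 0.392 Mbps.
Video: 2.667 − 0.392 = 2.275 Mbps.

2.3 Mbps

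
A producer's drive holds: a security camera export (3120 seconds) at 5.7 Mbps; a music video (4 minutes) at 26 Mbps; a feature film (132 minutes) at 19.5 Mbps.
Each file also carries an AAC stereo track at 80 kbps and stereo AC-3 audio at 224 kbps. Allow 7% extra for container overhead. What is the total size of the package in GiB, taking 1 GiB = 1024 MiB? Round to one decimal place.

Audio total: 80 + 224 = 304 kbps = 0.304 Mbps.
security camera export: 6.004 Mbps × 3120 s × 1.07 = 20043.8 Mb
music video: 26.304 Mbps × 240 s × 1.07 = 6754.9 Mb
feature film: 19.804 Mbps × 7920 s × 1.07 = 167827.0 Mb
Total: 194625.6 Mb = 24328.2 MB.
= 22.66 GiB.

22.7 GiB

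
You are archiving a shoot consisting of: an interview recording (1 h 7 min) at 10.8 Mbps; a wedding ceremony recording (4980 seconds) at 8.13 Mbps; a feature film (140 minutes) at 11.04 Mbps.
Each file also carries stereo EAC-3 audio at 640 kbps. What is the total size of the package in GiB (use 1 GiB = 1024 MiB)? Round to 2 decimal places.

21.86 GiB

Audio: 640 kbps = 0.640 Mbps.
interview recording: 11.440 Mbps × 4020 s = 45988.8 Mb
wedding ceremony recording: 8.770 Mbps × 4980 s = 43674.6 Mb
feature film: 11.680 Mbps × 8400 s = 98112.0 Mb
Total: 187775.4 Mb = 23471.9 MB.
= 21.86 GiB.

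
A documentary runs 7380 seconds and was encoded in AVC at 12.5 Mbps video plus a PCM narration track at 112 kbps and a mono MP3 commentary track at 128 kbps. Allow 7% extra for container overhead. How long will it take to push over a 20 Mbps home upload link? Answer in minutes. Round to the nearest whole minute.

Audio total: 112 + 128 = 240 kbps = 0.240 Mbps.
Total bitrate: 12.740 Mbps.
File: 12.740 Mbps × 7380 s = 94021.2 Mb.
With 7% container overhead: ×1.07. → 100602.7 Mb.
At 20 Mbps: 100602.7 / 20 = 5030.1 s ≈ 83.8 minutes.

84 minutes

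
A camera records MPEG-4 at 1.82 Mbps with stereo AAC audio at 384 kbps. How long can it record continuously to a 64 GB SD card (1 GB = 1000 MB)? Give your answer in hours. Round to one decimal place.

Audio: 384 kbps = 0.384 Mbps.
Total bitrate: 1.82 + 0.384 = 2.204 Mbps.
Capacity: 64 GB = 512,000 Mb.
Recording time: 512,000 / 2.204 = 232,305 s ≈ 64.5 hours.

64.5 hours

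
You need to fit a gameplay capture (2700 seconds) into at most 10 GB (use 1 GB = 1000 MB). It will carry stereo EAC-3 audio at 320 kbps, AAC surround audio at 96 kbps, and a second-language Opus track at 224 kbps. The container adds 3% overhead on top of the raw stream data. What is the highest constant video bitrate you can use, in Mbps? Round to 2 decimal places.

28.13 Mbps

Budget: 10 GB = 80000.0 Mb.
Stream payload after overhead: 80000.0 / 1.03 = 77669.9 Mb.
Total bitrate budget: 77669.9 Mb / 2700 s = 28.767 Mbps.
Audio total: 320 + 96 + 224 = 640 kbps = 0.640 Mbps.
Video: 28.767 − 0.640 = 28.127 Mbps.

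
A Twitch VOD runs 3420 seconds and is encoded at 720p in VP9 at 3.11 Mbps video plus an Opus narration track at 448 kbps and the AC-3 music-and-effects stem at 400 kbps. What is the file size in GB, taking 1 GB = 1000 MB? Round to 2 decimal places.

Audio total: 448 + 400 = 848 kbps = 0.848 Mbps.
Total bitrate: 3.11 + 0.848 = 3.958 Mbps.
Stream data: 3.958 Mbps × 3420 s = 13536.4 Mb.
13,536 Mb ÷ 8 = 1,692 MB → 1.692 GB.

1.69 GB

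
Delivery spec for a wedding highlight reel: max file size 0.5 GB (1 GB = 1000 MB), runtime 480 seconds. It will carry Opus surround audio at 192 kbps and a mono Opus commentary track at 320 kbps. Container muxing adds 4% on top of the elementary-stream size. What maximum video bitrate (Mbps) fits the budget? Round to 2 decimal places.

7.50 Mbps

Budget: 0.5 GB = 4000.0 Mb.
Stream payload after overhead: 4000.0 / 1.04 = 3846.2 Mb.
Total bitrate budget: 3846.2 Mb / 480 s = 8.013 Mbps.
Audio total: 192 + 320 = 512 kbps = 0.512 Mbps.
Video: 8.013 − 0.512 = 7.501 Mbps.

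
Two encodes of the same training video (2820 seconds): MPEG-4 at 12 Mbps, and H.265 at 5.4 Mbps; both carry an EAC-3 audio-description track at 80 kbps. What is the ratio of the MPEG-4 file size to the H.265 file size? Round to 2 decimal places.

Audio: 80 kbps = 0.080 Mbps.
MPEG-4: 12.080 Mbps × 2820 s = 34065.6 Mb = 3.966 GiB.
H.265: 5.480 Mbps × 2820 s = 15453.6 Mb = 1.799 GiB.
Ratio: 3.966 / 1.799 = 2.204.

2.20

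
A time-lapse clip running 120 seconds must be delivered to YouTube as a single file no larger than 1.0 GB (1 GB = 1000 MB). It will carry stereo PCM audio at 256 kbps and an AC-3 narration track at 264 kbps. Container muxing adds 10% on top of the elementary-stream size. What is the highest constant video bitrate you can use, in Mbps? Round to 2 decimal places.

60.09 Mbps

Budget: 1.0 GB = 8000.0 Mb.
Stream payload after overhead: 8000.0 / 1.10 = 7272.7 Mb.
Total bitrate budget: 7272.7 Mb / 120 s = 60.606 Mbps.
Audio total: 256 + 264 = 520 kbps = 0.520 Mbps.
Video: 60.606 − 0.520 = 60.086 Mbps.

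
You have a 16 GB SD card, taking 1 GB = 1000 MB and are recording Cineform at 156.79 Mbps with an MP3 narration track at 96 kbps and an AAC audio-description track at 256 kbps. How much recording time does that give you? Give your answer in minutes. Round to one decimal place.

13.6 minutes

Audio total: 96 + 256 = 352 kbps = 0.352 Mbps.
Total bitrate: 156.79 + 0.352 = 157.142 Mbps.
Capacity: 16 GB = 128,000 Mb.
Recording time: 128,000 / 157.142 = 814.5 s ≈ 13.6 minutes.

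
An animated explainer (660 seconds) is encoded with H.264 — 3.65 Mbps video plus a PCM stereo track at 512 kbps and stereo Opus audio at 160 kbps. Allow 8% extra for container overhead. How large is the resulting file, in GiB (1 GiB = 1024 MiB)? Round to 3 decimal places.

0.359 GiB

Audio total: 512 + 160 = 672 kbps = 0.672 Mbps.
Total bitrate: 3.65 + 0.672 = 4.322 Mbps.
Stream data: 4.322 Mbps × 660 s = 2852.5 Mb.
With 8% container overhead: ×1.08.
3,081 Mb = 385,090,200 bytes ÷ 1,073,741,824 = 0.3586 GiB.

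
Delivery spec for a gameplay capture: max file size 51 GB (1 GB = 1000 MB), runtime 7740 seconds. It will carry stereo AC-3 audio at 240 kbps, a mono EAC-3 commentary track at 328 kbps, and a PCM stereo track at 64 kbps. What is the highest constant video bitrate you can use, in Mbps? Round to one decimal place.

52.1 Mbps

Budget: 51 GB = 408000.0 Mb.
Total bitrate budget: 408000.0 Mb / 7740 s = 52.713 Mbps.
Audio total: 240 + 328 + 64 = 632 kbps = 0.632 Mbps.
Video: 52.713 − 0.632 = 52.081 Mbps.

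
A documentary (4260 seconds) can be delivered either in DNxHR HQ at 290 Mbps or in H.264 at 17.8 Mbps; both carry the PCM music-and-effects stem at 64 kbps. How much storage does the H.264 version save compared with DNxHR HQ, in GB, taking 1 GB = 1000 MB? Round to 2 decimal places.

144.95 GB

Audio: 64 kbps = 0.064 Mbps.
DNxHR HQ: 290.064 Mbps × 4260 s = 1235672.6 Mb = 154.459 GB.
H.264: 17.864 Mbps × 4260 s = 76100.6 Mb = 9.513 GB.
Saving: 154.459 − 9.513 = 144.946 GB.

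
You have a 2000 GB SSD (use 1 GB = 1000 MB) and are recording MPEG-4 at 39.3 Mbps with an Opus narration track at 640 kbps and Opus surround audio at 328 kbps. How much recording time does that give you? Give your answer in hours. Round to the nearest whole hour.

110 hours

Audio total: 640 + 328 = 968 kbps = 0.968 Mbps.
Total bitrate: 39.3 + 0.968 = 40.268 Mbps.
Capacity: 2000 GB = 16,000,000 Mb.
Recording time: 16,000,000 / 40.268 = 397,338 s ≈ 110 hours.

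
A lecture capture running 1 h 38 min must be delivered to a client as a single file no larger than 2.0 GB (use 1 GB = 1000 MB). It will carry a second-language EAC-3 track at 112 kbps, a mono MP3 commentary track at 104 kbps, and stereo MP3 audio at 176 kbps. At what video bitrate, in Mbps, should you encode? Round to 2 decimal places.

Budget: 2.0 GB = 16000.0 Mb.
1 h 38 min = 98 min = 5880 s
Total bitrate budget: 16000.0 Mb / 5880 s = 2.721 Mbps.
Audio total: 112 + 104 + 176 = 392 kbps = 0.392 Mbps.
Video: 2.721 − 0.392 = 2.329 Mbps.

2.33 Mbps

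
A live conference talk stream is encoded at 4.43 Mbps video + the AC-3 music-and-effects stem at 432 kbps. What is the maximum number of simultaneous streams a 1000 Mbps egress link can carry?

Audio: 432 kbps = 0.432 Mbps.
Per-viewer media rate: 4.862 Mbps.
1000 Mbps = 1,000 Mbps; 1,000 / 4.862 = 205.68 → 205 viewers.

205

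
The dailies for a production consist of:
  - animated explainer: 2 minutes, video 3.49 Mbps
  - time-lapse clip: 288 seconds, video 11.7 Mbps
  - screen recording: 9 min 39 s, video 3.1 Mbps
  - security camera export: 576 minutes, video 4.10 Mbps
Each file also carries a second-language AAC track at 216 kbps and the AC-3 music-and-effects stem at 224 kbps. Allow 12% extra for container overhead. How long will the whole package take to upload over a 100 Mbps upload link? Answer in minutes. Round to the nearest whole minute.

Audio total: 216 + 224 = 440 kbps = 0.440 Mbps.
animated explainer: 3.930 Mbps × 120 s × 1.12 = 528.2 Mb
time-lapse clip: 12.140 Mbps × 288 s × 1.12 = 3915.9 Mb
screen recording: 3.540 Mbps × 579 s × 1.12 = 2295.6 Mb
security camera export: 4.540 Mbps × 34560 s × 1.12 = 175730.7 Mb
Total: 182470.4 Mb = 22808.8 MB.
At 100 Mbps: 182470.4 / 100 = 1825 s ≈ 30.4 minutes.

30 minutes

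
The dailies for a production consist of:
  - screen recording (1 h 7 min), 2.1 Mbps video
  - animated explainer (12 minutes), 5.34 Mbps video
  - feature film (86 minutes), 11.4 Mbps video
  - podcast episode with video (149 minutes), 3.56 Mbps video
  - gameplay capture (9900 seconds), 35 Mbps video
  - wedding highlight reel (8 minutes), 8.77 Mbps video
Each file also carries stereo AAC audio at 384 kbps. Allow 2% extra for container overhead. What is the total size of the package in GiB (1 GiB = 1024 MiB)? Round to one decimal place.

Audio: 384 kbps = 0.384 Mbps.
screen recording: 2.484 Mbps × 4020 s × 1.02 = 10185.4 Mb
animated explainer: 5.724 Mbps × 720 s × 1.02 = 4203.7 Mb
feature film: 11.784 Mbps × 5160 s × 1.02 = 62021.5 Mb
podcast episode with video: 3.944 Mbps × 8940 s × 1.02 = 35964.5 Mb
gameplay capture: 35.384 Mbps × 9900 s × 1.02 = 357307.6 Mb
wedding highlight reel: 9.154 Mbps × 480 s × 1.02 = 4481.8 Mb
Total: 474164.6 Mb = 59270.6 MB.
= 55.20 GiB.

55.2 GiB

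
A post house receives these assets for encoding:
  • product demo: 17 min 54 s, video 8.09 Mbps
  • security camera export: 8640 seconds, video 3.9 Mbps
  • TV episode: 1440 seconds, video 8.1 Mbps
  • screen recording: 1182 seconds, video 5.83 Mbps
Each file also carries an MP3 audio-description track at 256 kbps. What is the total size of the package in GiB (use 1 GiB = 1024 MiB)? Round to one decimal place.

7.5 GiB

Audio: 256 kbps = 0.256 Mbps.
product demo: 8.346 Mbps × 1074 s = 8963.6 Mb
security camera export: 4.156 Mbps × 8640 s = 35907.8 Mb
TV episode: 8.356 Mbps × 1440 s = 12032.6 Mb
screen recording: 6.086 Mbps × 1182 s = 7193.7 Mb
Total: 64097.7 Mb = 8012.2 MB.
= 7.462 GiB.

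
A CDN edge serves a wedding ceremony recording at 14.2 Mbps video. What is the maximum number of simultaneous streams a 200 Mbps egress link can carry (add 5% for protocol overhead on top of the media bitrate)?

13

On the wire with 5% overhead: 14.910 Mbps.
200 Mbps = 200.0 Mbps; 200.0 / 14.910 = 13.41 → 13 viewers.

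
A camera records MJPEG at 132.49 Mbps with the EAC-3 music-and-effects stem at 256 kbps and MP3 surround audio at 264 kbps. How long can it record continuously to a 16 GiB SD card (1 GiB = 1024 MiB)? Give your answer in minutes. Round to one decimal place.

17.2 minutes

Audio total: 256 + 264 = 520 kbps = 0.520 Mbps.
Total bitrate: 132.49 + 0.520 = 133.010 Mbps.
Capacity: 16 GiB = 137,439 Mb.
Recording time: 137,439 / 133.010 = 1,033 s ≈ 17.2 minutes.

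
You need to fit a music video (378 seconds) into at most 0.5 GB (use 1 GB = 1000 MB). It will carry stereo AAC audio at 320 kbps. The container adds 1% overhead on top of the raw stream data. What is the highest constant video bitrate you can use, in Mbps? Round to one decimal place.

10.2 Mbps

Budget: 0.5 GB = 4000.0 Mb.
Stream payload after overhead: 4000.0 / 1.01 = 3960.4 Mb.
Total bitrate budget: 3960.4 Mb / 378 s = 10.477 Mbps.
Audio: 320 kbps = 0.320 Mbps.
Video: 10.477 − 0.320 = 10.157 Mbps.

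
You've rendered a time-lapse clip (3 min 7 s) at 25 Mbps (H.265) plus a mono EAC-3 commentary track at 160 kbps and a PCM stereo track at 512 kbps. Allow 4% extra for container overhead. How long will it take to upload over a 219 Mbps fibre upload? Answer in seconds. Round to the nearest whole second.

23 seconds

3 min 7 s = 187 s
Audio total: 160 + 512 = 672 kbps = 0.672 Mbps.
Total bitrate: 25.672 Mbps.
File: 25.672 Mbps × 187 s = 4800.7 Mb.
With 4% container overhead: ×1.04. → 4992.7 Mb.
At 219 Mbps: 4992.7 / 219 = 22.8 s ≈ 22.8 seconds.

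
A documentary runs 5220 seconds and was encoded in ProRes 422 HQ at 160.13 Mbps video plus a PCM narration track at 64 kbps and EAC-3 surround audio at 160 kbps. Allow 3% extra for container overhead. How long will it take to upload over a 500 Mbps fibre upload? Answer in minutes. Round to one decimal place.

Audio total: 64 + 160 = 224 kbps = 0.224 Mbps.
Total bitrate: 160.354 Mbps.
File: 160.354 Mbps × 5220 s = 837047.9 Mb.
With 3% container overhead: ×1.03. → 862159.3 Mb.
At 500 Mbps: 862159.3 / 500 = 1724.3 s ≈ 28.7 minutes.

28.7 minutes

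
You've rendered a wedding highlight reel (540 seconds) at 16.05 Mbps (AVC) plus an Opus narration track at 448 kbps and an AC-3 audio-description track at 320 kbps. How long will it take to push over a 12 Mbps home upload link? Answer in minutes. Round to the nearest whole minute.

Audio total: 448 + 320 = 768 kbps = 0.768 Mbps.
Total bitrate: 16.818 Mbps.
File: 16.818 Mbps × 540 s = 9081.7 Mb.
At 12 Mbps: 9081.7 / 12 = 756.8 s ≈ 12.6 minutes.

13 minutes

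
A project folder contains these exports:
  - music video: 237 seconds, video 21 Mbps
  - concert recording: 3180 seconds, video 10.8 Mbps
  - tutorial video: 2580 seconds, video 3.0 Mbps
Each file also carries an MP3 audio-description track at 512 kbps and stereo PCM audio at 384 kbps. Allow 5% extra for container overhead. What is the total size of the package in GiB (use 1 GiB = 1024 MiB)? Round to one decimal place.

Audio total: 512 + 384 = 896 kbps = 0.896 Mbps.
music video: 21.896 Mbps × 237 s × 1.05 = 5448.8 Mb
concert recording: 11.696 Mbps × 3180 s × 1.05 = 39052.9 Mb
tutorial video: 3.896 Mbps × 2580 s × 1.05 = 10554.3 Mb
Total: 55056.0 Mb = 6882.0 MB.
= 6.409 GiB.

6.4 GiB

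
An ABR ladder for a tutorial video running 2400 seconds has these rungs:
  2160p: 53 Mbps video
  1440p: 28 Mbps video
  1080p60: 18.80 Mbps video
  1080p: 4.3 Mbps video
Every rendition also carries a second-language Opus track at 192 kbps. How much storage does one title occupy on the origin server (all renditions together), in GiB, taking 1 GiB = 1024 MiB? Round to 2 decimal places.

29.30 GiB

Audio: 192 kbps = 0.192 Mbps.
Sum of rendition bitrates: (53+0.192) + (28+0.192) + (18.80+0.192) + (4.3+0.192) = 104.868 Mbps.
× 2400 s = 251,683 Mb = 31,460 MB = 29.30 GiB.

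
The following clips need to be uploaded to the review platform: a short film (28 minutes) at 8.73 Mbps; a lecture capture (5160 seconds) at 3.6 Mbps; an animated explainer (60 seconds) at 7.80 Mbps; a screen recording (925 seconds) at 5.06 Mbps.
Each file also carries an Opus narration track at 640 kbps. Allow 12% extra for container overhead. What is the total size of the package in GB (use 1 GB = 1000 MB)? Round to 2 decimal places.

Audio: 640 kbps = 0.640 Mbps.
short film: 9.370 Mbps × 1680 s × 1.12 = 17630.6 Mb
lecture capture: 4.240 Mbps × 5160 s × 1.12 = 24503.8 Mb
animated explainer: 8.440 Mbps × 60 s × 1.12 = 567.2 Mb
screen recording: 5.700 Mbps × 925 s × 1.12 = 5905.2 Mb
Total: 48606.8 Mb = 6075.8 MB.
= 6.076 GB.

6.08 GB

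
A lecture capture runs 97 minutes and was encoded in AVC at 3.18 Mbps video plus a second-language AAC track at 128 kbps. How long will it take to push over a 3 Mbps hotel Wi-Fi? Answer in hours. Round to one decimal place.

1.8 hours

97 min = 5820 s
Audio: 128 kbps = 0.128 Mbps.
Total bitrate: 3.308 Mbps.
File: 3.308 Mbps × 5820 s = 19252.6 Mb.
At 3 Mbps: 19252.6 / 3 = 6417.5 s ≈ 1.78 hours.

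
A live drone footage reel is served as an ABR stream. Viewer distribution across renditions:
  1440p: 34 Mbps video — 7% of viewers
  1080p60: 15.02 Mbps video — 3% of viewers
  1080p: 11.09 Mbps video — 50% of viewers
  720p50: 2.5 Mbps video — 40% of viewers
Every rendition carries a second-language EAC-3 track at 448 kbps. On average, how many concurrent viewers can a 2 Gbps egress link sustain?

203

Audio: 448 kbps = 0.448 Mbps.
Average per-viewer bitrate: 0.07×34.448 + 0.03×15.468 + 0.50×11.538 + 0.40×2.948 = 9.824 Mbps.
2 Gbps = 2,000 Mbps; 2,000 / 9.824 = 203.59 → 203.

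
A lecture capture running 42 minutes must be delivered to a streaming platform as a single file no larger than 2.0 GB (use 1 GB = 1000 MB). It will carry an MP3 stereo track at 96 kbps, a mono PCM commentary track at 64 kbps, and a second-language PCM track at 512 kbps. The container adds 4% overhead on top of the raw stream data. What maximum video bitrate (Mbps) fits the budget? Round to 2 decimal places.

Budget: 2.0 GB = 16000.0 Mb.
Stream payload after overhead: 16000.0 / 1.04 = 15384.6 Mb.
42 min = 2520 s
Total bitrate budget: 15384.6 Mb / 2520 s = 6.105 Mbps.
Audio total: 96 + 64 + 512 = 672 kbps = 0.672 Mbps.
Video: 6.105 − 0.672 = 5.433 Mbps.

5.43 Mbps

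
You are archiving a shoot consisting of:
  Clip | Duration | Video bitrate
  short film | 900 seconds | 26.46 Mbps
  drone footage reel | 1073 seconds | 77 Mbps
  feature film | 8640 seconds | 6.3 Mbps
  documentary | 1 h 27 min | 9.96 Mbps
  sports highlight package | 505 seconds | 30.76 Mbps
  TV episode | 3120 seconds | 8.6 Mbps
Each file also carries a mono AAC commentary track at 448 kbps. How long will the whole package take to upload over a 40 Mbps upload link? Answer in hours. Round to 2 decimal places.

Audio: 448 kbps = 0.448 Mbps.
short film: 26.908 Mbps × 900 s = 24217.2 Mb
drone footage reel: 77.448 Mbps × 1073 s = 83101.7 Mb
feature film: 6.748 Mbps × 8640 s = 58302.7 Mb
documentary: 10.408 Mbps × 5220 s = 54329.8 Mb
sports highlight package: 31.208 Mbps × 505 s = 15760.0 Mb
TV episode: 9.048 Mbps × 3120 s = 28229.8 Mb
Total: 263941.2 Mb = 32992.6 MB.
At 40 Mbps: 263941.2 / 40 = 6599 s ≈ 1.83 hours.

1.83 hours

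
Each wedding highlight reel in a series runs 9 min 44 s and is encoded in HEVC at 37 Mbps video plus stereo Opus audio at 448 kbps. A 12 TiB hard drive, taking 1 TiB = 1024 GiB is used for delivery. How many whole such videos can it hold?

4826

9 min 44 s = 584 s
Audio: 448 kbps = 0.448 Mbps.
Total bitrate: 37.448 Mbps.
Per item: 37.448 Mbps × 584 s = 21,870 Mb = 2,734 MB.
Capacity: 12 TiB = 105,553,116 Mb; 4826.47 items → 4826 complete.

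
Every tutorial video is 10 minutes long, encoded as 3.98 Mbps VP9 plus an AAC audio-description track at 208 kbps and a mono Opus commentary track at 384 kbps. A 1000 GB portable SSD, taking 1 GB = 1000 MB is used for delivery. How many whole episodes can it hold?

2916

10 min = 600 s
Audio total: 208 + 384 = 592 kbps = 0.592 Mbps.
Total bitrate: 4.572 Mbps.
Per item: 4.572 Mbps × 600 s = 2,743 Mb = 342.9 MB.
Capacity: 1000 GB = 8,000,000 Mb; 2916.30 items → 2916 complete.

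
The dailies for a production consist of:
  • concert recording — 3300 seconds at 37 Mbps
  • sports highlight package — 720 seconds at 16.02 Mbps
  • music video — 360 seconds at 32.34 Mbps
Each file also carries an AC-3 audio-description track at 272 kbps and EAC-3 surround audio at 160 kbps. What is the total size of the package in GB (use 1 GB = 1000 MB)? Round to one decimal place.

18.4 GB

Audio total: 272 + 160 = 432 kbps = 0.432 Mbps.
concert recording: 37.432 Mbps × 3300 s = 123525.6 Mb
sports highlight package: 16.452 Mbps × 720 s = 11845.4 Mb
music video: 32.772 Mbps × 360 s = 11797.9 Mb
Total: 147169.0 Mb = 18396.1 MB.
= 18.40 GB.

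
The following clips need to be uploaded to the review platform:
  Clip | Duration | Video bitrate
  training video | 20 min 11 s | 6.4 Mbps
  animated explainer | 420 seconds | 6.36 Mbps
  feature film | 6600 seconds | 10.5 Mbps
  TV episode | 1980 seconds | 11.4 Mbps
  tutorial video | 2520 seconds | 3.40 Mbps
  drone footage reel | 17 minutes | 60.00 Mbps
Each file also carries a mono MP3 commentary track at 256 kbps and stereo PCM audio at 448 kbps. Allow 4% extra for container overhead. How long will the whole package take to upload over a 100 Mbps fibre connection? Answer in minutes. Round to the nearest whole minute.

32 minutes

Audio total: 256 + 448 = 704 kbps = 0.704 Mbps.
training video: 7.104 Mbps × 1211 s × 1.04 = 8947.1 Mb
animated explainer: 7.064 Mbps × 420 s × 1.04 = 3085.6 Mb
feature film: 11.204 Mbps × 6600 s × 1.04 = 76904.3 Mb
TV episode: 12.104 Mbps × 1980 s × 1.04 = 24924.6 Mb
tutorial video: 4.104 Mbps × 2520 s × 1.04 = 10755.8 Mb
drone footage reel: 60.704 Mbps × 1020 s × 1.04 = 64394.8 Mb
Total: 189012.0 Mb = 23626.5 MB.
At 100 Mbps: 189012.0 / 100 = 1890 s ≈ 31.5 minutes.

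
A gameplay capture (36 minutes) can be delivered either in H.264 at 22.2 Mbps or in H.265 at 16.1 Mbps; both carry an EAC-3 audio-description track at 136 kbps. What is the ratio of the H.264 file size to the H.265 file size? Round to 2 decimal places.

36 min = 2160 s
Audio: 136 kbps = 0.136 Mbps.
H.264: 22.336 Mbps × 2160 s = 48245.8 Mb = 6.031 GB.
H.265: 16.236 Mbps × 2160 s = 35069.8 Mb = 4.384 GB.
Ratio: 6.031 / 4.384 = 1.376.

1.38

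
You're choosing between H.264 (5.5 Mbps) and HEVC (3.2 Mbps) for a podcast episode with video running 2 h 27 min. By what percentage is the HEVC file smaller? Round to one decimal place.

41.8%

2 h 27 min = 147 min = 8820 s
H.264: 5.500 Mbps × 8820 s = 48510.0 Mb = 6.064 GB.
HEVC: 3.200 Mbps × 8820 s = 28224.0 Mb = 3.528 GB.
Reduction: (1 − 3.528/6.064) × 100 = 41.82%.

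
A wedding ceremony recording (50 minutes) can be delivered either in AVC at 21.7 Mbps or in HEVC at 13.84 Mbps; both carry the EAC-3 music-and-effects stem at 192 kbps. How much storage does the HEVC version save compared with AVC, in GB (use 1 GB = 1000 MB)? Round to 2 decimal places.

2.95 GB

50 min = 3000 s
Audio: 192 kbps = 0.192 Mbps.
AVC: 21.892 Mbps × 3000 s = 65676.0 Mb = 8.210 GB.
HEVC: 14.032 Mbps × 3000 s = 42096.0 Mb = 5.262 GB.
Saving: 8.210 − 5.262 = 2.947 GB.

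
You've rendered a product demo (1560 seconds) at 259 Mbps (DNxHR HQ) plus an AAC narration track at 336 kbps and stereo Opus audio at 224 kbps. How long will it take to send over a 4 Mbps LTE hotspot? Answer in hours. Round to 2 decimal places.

28.12 hours

Audio total: 336 + 224 = 560 kbps = 0.560 Mbps.
Total bitrate: 259.560 Mbps.
File: 259.560 Mbps × 1560 s = 404913.6 Mb.
At 4 Mbps: 404913.6 / 4 = 101228.4 s ≈ 28.1 hours.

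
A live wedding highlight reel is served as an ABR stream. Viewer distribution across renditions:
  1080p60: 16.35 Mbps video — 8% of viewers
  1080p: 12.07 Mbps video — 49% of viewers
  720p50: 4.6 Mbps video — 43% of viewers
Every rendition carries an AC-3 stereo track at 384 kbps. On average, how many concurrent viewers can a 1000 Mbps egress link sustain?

Audio: 384 kbps = 0.384 Mbps.
Average per-viewer bitrate: 0.08×16.734 + 0.49×12.454 + 0.43×4.984 = 9.584 Mbps.
1000 Mbps = 1,000 Mbps; 1,000 / 9.584 = 104.34 → 104.

104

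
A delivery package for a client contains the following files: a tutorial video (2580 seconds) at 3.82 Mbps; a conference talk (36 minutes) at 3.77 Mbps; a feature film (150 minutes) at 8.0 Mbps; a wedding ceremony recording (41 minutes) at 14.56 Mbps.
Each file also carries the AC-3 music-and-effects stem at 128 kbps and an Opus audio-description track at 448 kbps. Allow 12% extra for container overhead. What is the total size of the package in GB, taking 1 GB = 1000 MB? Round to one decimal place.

Audio total: 128 + 448 = 576 kbps = 0.576 Mbps.
tutorial video: 4.396 Mbps × 2580 s × 1.12 = 12702.7 Mb
conference talk: 4.346 Mbps × 2160 s × 1.12 = 10513.8 Mb
feature film: 8.576 Mbps × 9000 s × 1.12 = 86446.1 Mb
wedding ceremony recording: 15.136 Mbps × 2460 s × 1.12 = 41702.7 Mb
Total: 151365.3 Mb = 18920.7 MB.
= 18.92 GB.

18.9 GB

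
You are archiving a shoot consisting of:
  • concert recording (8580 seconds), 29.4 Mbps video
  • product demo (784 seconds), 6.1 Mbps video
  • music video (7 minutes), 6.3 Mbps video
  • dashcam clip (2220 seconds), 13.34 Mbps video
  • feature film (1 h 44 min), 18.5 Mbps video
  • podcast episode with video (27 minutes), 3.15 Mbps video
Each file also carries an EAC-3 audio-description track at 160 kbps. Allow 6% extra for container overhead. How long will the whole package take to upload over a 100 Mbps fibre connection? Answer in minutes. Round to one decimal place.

73.0 minutes

Audio: 160 kbps = 0.160 Mbps.
concert recording: 29.560 Mbps × 8580 s × 1.06 = 268842.3 Mb
product demo: 6.260 Mbps × 784 s × 1.06 = 5202.3 Mb
music video: 6.460 Mbps × 420 s × 1.06 = 2876.0 Mb
dashcam clip: 13.500 Mbps × 2220 s × 1.06 = 31768.2 Mb
feature film: 18.660 Mbps × 6240 s × 1.06 = 123424.7 Mb
podcast episode with video: 3.310 Mbps × 1620 s × 1.06 = 5683.9 Mb
Total: 437797.4 Mb = 54724.7 MB.
At 100 Mbps: 437797.4 / 100 = 4378 s ≈ 73 minutes.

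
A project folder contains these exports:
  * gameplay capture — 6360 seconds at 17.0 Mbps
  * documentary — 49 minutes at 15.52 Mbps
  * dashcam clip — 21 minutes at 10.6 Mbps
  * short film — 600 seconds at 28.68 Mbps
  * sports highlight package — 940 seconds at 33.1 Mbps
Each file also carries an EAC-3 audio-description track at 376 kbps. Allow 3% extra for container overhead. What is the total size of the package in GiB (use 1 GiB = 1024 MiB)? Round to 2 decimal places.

26.38 GiB

Audio: 376 kbps = 0.376 Mbps.
gameplay capture: 17.376 Mbps × 6360 s × 1.03 = 113826.7 Mb
documentary: 15.896 Mbps × 2940 s × 1.03 = 48136.3 Mb
dashcam clip: 10.976 Mbps × 1260 s × 1.03 = 14244.7 Mb
short film: 29.056 Mbps × 600 s × 1.03 = 17956.6 Mb
sports highlight package: 33.476 Mbps × 940 s × 1.03 = 32411.5 Mb
Total: 226575.7 Mb = 28322.0 MB.
= 26.38 GiB.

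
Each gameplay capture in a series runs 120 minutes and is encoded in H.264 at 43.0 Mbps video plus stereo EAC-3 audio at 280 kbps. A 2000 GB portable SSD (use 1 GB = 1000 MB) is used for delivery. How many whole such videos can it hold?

51

120 min = 7200 s
Audio: 280 kbps = 0.280 Mbps.
Total bitrate: 43.280 Mbps.
Per item: 43.280 Mbps × 7200 s = 311,616 Mb = 38,952 MB.
Capacity: 2000 GB = 16,000,000 Mb; 51.35 items → 51 complete.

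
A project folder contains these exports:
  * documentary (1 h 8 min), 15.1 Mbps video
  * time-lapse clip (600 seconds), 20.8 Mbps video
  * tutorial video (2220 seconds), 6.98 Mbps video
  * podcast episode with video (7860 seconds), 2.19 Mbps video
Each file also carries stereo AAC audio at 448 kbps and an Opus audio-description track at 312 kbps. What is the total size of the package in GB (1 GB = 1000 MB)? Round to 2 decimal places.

Audio total: 448 + 312 = 760 kbps = 0.760 Mbps.
documentary: 15.860 Mbps × 4080 s = 64708.8 Mb
time-lapse clip: 21.560 Mbps × 600 s = 12936.0 Mb
tutorial video: 7.740 Mbps × 2220 s = 17182.8 Mb
podcast episode with video: 2.950 Mbps × 7860 s = 23187.0 Mb
Total: 118014.6 Mb = 14751.8 MB.
= 14.75 GB.

14.75 GB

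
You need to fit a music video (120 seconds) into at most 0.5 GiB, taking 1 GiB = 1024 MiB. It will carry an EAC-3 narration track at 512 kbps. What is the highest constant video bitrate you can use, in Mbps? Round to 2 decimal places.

Budget: 0.5 GiB = 4295.0 Mb.
Total bitrate budget: 4295.0 Mb / 120 s = 35.791 Mbps.
Audio: 512 kbps = 0.512 Mbps.
Video: 35.791 − 0.512 = 35.279 Mbps.

35.28 Mbps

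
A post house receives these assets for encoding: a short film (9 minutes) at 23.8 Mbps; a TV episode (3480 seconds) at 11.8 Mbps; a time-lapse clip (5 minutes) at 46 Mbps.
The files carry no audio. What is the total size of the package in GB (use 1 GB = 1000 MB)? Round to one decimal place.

short film: 23.800 Mbps × 540 s = 12852.0 Mb
TV episode: 11.800 Mbps × 3480 s = 41064.0 Mb
time-lapse clip: 46.000 Mbps × 300 s = 13800.0 Mb
Total: 67716.0 Mb = 8464.5 MB.
= 8.464 GB.

8.5 GB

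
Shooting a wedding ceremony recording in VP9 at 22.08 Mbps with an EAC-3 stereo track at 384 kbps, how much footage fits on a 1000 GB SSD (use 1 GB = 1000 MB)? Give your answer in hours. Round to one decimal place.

Audio: 384 kbps = 0.384 Mbps.
Total bitrate: 22.08 + 0.384 = 22.464 Mbps.
Capacity: 1000 GB = 8,000,000 Mb.
Recording time: 8,000,000 / 22.464 = 356,125 s ≈ 98.9 hours.

98.9 hours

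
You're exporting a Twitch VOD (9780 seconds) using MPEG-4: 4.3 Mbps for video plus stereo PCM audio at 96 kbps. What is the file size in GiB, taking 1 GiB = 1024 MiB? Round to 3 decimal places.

5.005 GiB

Audio: 96 kbps = 0.096 Mbps.
Total bitrate: 4.3 + 0.096 = 4.396 Mbps.
Stream data: 4.396 Mbps × 9780 s = 42992.9 Mb.
42,993 Mb = 5,374,110,000 bytes ÷ 1,073,741,824 = 5.005 GiB.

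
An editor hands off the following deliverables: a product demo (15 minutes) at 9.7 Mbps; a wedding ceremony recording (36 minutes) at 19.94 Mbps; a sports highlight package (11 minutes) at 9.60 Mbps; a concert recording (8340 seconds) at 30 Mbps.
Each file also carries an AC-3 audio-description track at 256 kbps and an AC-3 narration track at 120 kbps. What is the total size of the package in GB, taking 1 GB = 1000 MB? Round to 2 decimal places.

39.11 GB

Audio total: 256 + 120 = 376 kbps = 0.376 Mbps.
product demo: 10.076 Mbps × 900 s = 9068.4 Mb
wedding ceremony recording: 20.316 Mbps × 2160 s = 43882.6 Mb
sports highlight package: 9.976 Mbps × 660 s = 6584.2 Mb
concert recording: 30.376 Mbps × 8340 s = 253335.8 Mb
Total: 312871.0 Mb = 39108.9 MB.
= 39.11 GB.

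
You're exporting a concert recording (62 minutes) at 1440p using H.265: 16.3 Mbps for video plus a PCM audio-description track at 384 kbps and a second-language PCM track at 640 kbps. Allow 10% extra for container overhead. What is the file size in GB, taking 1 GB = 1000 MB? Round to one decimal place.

8.9 GB

62 min = 3720 s
Audio total: 384 + 640 = 1024 kbps = 1.024 Mbps.
Total bitrate: 16.3 + 1.024 = 17.324 Mbps.
Stream data: 17.324 Mbps × 3720 s = 64445.3 Mb.
With 10% container overhead: ×1.10.
70,890 Mb ÷ 8 = 8,861 MB → 8.861 GB.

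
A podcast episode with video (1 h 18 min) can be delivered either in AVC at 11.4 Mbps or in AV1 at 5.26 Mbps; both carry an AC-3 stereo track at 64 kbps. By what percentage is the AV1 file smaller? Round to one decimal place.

1 h 18 min = 78 min = 4680 s
Audio: 64 kbps = 0.064 Mbps.
AVC: 11.464 Mbps × 4680 s = 53651.5 Mb = 6.706 GB.
AV1: 5.324 Mbps × 4680 s = 24916.3 Mb = 3.115 GB.
Reduction: (1 − 3.115/6.706) × 100 = 53.56%.

53.6%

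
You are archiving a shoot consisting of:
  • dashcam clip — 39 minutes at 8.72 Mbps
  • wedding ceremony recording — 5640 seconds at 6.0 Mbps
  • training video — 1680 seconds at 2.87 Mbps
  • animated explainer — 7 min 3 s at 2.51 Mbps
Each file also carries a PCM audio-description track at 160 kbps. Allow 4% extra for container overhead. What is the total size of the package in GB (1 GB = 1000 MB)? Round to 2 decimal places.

Audio: 160 kbps = 0.160 Mbps.
dashcam clip: 8.880 Mbps × 2340 s × 1.04 = 21610.4 Mb
wedding ceremony recording: 6.160 Mbps × 5640 s × 1.04 = 36132.1 Mb
training video: 3.030 Mbps × 1680 s × 1.04 = 5294.0 Mb
animated explainer: 2.670 Mbps × 423 s × 1.04 = 1174.6 Mb
Total: 64211.1 Mb = 8026.4 MB.
= 8.026 GB.

8.03 GB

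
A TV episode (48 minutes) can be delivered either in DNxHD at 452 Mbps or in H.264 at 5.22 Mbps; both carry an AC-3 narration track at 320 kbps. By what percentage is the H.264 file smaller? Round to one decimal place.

98.8%

48 min = 2880 s
Audio: 320 kbps = 0.320 Mbps.
DNxHD: 452.320 Mbps × 2880 s = 1302681.6 Mb = 151.652 GiB.
H.264: 5.540 Mbps × 2880 s = 15955.2 Mb = 1.857 GiB.
Reduction: (1 − 1.857/151.652) × 100 = 98.78%.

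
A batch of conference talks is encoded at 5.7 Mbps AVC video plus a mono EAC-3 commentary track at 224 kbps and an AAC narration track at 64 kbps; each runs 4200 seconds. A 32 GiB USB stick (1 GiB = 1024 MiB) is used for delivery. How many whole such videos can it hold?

Audio total: 224 + 64 = 288 kbps = 0.288 Mbps.
Total bitrate: 5.988 Mbps.
Per item: 5.988 Mbps × 4200 s = 25,150 Mb = 3,144 MB.
Capacity: 32 GiB = 274,878 Mb; 10.93 items → 10 complete.

10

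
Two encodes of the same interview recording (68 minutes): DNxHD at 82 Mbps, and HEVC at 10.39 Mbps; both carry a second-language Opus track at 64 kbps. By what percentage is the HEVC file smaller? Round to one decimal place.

68 min = 4080 s
Audio: 64 kbps = 0.064 Mbps.
DNxHD: 82.064 Mbps × 4080 s = 334821.1 Mb = 38.978 GiB.
HEVC: 10.454 Mbps × 4080 s = 42652.3 Mb = 4.965 GiB.
Reduction: (1 − 4.965/38.978) × 100 = 87.26%.

87.3%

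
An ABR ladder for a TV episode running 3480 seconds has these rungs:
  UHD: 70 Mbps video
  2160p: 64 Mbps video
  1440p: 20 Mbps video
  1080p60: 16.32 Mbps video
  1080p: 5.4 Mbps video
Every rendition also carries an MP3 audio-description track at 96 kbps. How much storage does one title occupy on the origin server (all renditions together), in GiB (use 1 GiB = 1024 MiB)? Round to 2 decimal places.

Audio: 96 kbps = 0.096 Mbps.
Sum of rendition bitrates: (70+0.096) + (64+0.096) + (20+0.096) + (16.32+0.096) + (5.4+0.096) = 176.200 Mbps.
× 3480 s = 613,176 Mb = 76,647 MB = 71.38 GiB.

71.38 GiB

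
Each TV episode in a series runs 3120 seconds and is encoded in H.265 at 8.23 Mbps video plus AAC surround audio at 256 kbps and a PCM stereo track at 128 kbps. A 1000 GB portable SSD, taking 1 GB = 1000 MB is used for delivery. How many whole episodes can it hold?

297

Audio total: 256 + 128 = 384 kbps = 0.384 Mbps.
Total bitrate: 8.614 Mbps.
Per item: 8.614 Mbps × 3120 s = 26,876 Mb = 3,359 MB.
Capacity: 1000 GB = 8,000,000 Mb; 297.67 items → 297 complete.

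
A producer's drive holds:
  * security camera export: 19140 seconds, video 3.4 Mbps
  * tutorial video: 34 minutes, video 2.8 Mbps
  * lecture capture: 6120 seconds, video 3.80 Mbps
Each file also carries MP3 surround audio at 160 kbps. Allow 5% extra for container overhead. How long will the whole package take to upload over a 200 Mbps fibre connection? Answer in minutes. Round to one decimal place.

Audio: 160 kbps = 0.160 Mbps.
security camera export: 3.560 Mbps × 19140 s × 1.05 = 71545.3 Mb
tutorial video: 2.960 Mbps × 2040 s × 1.05 = 6340.3 Mb
lecture capture: 3.960 Mbps × 6120 s × 1.05 = 25447.0 Mb
Total: 103332.6 Mb = 12916.6 MB.
At 200 Mbps: 103332.6 / 200 = 517 s ≈ 8.61 minutes.

8.6 minutes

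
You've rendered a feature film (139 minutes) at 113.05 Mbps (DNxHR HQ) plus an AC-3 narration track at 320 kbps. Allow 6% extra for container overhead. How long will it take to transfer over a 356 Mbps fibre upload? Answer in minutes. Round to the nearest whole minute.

139 min = 8340 s
Audio: 320 kbps = 0.320 Mbps.
Total bitrate: 113.370 Mbps.
File: 113.370 Mbps × 8340 s = 945505.8 Mb.
With 6% container overhead: ×1.06. → 1002236.1 Mb.
At 356 Mbps: 1002236.1 / 356 = 2815.3 s ≈ 46.9 minutes.

47 minutes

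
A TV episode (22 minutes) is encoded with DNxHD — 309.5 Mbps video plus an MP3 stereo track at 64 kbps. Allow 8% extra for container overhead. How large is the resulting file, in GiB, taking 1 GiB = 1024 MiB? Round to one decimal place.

51.4 GiB

22 min = 1320 s
Audio: 64 kbps = 0.064 Mbps.
Total bitrate: 309.5 + 0.064 = 309.564 Mbps.
Stream data: 309.564 Mbps × 1320 s = 408624.5 Mb.
With 8% container overhead: ×1.08.
441,314 Mb = 55,164,304,800 bytes ÷ 1,073,741,824 = 51.38 GiB.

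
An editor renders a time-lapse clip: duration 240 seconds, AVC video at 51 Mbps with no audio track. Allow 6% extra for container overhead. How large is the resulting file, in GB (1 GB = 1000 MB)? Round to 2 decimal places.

1.62 GB

Total bitrate: 51 Mbps.
Stream data: 51.000 Mbps × 240 s = 12240.0 Mb.
With 6% container overhead: ×1.06.
12,974 Mb ÷ 8 = 1,622 MB → 1.622 GB.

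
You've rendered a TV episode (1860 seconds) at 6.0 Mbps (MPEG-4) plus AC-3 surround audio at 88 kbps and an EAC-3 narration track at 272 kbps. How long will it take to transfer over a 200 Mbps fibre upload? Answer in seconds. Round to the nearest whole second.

59 seconds

Audio total: 88 + 272 = 360 kbps = 0.360 Mbps.
Total bitrate: 6.360 Mbps.
File: 6.360 Mbps × 1860 s = 11829.6 Mb.
At 200 Mbps: 11829.6 / 200 = 59.1 s ≈ 59.1 seconds.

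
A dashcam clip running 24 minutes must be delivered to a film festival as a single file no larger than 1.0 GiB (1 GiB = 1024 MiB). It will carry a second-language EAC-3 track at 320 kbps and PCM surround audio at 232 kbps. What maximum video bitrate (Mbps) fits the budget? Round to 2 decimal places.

Budget: 1.0 GiB = 8589.9 Mb.
24 min = 1440 s
Total bitrate budget: 8589.9 Mb / 1440 s = 5.965 Mbps.
Audio total: 320 + 232 = 552 kbps = 0.552 Mbps.
Video: 5.965 − 0.552 = 5.413 Mbps.

5.41 Mbps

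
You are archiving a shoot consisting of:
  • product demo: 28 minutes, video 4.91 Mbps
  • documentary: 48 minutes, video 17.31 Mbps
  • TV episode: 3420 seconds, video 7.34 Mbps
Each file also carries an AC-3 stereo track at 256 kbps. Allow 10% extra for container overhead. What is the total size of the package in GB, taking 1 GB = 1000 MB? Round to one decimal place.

Audio: 256 kbps = 0.256 Mbps.
product demo: 5.166 Mbps × 1680 s × 1.10 = 9546.8 Mb
documentary: 17.566 Mbps × 2880 s × 1.10 = 55649.1 Mb
TV episode: 7.596 Mbps × 3420 s × 1.10 = 28576.2 Mb
Total: 93772.0 Mb = 11721.5 MB.
= 11.72 GB.

11.7 GB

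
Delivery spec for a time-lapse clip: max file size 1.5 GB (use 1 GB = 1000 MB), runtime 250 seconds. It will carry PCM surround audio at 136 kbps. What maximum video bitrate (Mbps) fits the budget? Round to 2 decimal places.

47.86 Mbps

Budget: 1.5 GB = 12000.0 Mb.
Total bitrate budget: 12000.0 Mb / 250 s = 48.000 Mbps.
Audio: 136 kbps = 0.136 Mbps.
Video: 48.000 − 0.136 = 47.864 Mbps.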